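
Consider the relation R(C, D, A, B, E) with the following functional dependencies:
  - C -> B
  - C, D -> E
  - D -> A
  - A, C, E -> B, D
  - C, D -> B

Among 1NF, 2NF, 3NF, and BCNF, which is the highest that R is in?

1NF

Candidate keys: {A, C, E}, {C, D}. Prime attributes: {A, C, D, E}.
C -> B breaks BCNF: {C}⁺ = {B, C}, so {C} is not a superkey.
C -> B determines the non-prime attribute {B} from a non-superkey — 3NF is violated.
The proper key subset {C} of {C, D} determines non-prime {B}, so the relation is not even in 2NF.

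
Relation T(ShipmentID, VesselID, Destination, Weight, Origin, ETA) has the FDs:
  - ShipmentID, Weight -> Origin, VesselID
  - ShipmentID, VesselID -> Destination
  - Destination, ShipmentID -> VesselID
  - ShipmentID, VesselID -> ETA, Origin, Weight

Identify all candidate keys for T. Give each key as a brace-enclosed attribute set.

{Destination, ShipmentID}, {ShipmentID, VesselID}, {ShipmentID, Weight}

Attributes never on any right-hand side: {ShipmentID} — every candidate key must contain it.
Closure of {Destination, ShipmentID} is {Destination, ETA, Origin, ShipmentID, VesselID, Weight}, the whole schema; {Destination, ShipmentID} is a candidate key.
Closure of {ShipmentID, VesselID} is {Destination, ETA, Origin, ShipmentID, VesselID, Weight}, the whole schema; {ShipmentID, VesselID} is a candidate key.
Closure of {ShipmentID, Weight} is {Destination, ETA, Origin, ShipmentID, VesselID, Weight}, the whole schema; {ShipmentID, Weight} is a candidate key.
No proper subset of any of these is a key, and no other minimal superkey exists.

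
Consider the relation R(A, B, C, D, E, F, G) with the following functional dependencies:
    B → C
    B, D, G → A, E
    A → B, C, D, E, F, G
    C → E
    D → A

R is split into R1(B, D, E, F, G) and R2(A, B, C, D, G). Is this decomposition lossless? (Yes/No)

R1 ∩ R2 = {B, D, G}; its closure under F is {A, B, C, D, E, F, G}.
Since R1 ⊆ {A, B, C, D, E, F, G}, the intersection is a superkey of R1; the decomposition is lossless.

Yes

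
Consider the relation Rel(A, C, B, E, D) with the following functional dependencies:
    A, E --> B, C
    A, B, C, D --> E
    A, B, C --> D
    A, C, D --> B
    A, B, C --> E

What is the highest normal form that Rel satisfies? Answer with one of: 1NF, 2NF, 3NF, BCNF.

Candidate keys: {A, B, C}, {A, C, D}, {A, E}. Prime attributes: {A, B, C, D, E}.
Each dependency's left side is a superkey — BCNF holds.

BCNF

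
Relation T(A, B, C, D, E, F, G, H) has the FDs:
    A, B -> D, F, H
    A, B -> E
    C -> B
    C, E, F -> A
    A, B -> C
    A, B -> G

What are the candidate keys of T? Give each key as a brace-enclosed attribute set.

{A, B} is a candidate key since {A, B}⁺ = {A, B, C, D, E, F, G, H} covers every attribute.
{A, C} is a candidate key since {A, C}⁺ = {A, B, C, D, E, F, G, H} covers every attribute.
{C, E, F} is a candidate key since {C, E, F}⁺ = {A, B, C, D, E, F, G, H} covers every attribute.
These are minimal and exhaustive — every other superkey contains one of them.

{A, B}, {A, C}, {C, E, F}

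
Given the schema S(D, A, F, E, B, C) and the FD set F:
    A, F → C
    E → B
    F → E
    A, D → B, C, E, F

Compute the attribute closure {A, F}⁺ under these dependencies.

Start with {A, F}.
A, F → C applies; add {C} → now {A, C, F}.
F → E applies; add {E} → now {A, C, E, F}.
E → B applies; add {B} → now {A, B, C, E, F}.
No further FD applies.

{A, B, C, E, F}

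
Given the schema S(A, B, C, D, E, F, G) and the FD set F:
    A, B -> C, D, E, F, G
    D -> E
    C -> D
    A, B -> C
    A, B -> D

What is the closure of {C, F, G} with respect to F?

{C, D, E, F, G}

Start with {C, F, G}.
C -> D applies; add {D} → now {C, D, F, G}.
D -> E applies; add {E} → now {C, D, E, F, G}.
No further FD applies.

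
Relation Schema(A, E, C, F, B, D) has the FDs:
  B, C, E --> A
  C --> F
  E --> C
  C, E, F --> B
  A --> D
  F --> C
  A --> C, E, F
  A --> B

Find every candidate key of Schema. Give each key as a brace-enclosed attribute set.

{A}⁺ = {A, B, C, D, E, F}, which is every attribute, so {A} is a candidate key.
{E}⁺ = {A, B, C, D, E, F}, which is every attribute, so {E} is a candidate key.
Any other superkey properly contains one of these, so there are no further candidate keys.

{A}, {E}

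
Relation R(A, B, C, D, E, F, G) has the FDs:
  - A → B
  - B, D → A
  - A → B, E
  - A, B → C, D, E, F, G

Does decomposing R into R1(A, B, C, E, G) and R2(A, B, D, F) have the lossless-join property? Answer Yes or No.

The shared attributes are {A, B} and {A, B}⁺ = {A, B, C, D, E, F, G}.
R1 is contained in that closure, so R1 ∩ R2 → R1 holds and the join is lossless.

Yes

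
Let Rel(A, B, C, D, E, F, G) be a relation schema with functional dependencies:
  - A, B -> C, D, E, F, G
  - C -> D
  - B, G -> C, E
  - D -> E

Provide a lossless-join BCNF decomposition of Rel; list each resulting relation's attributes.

{A, B, F, G}; {B, C, G}; {C, D}; {D, E}

Candidate key of the original relation: {A, B}.
In {A, B, C, D, E, F, G}, {C} is not a superkey ({C}⁺ restricted to this set is {C, D, E}), so split on C -> D, E into {C, D, E} and {A, B, C, F, G}.
In {C, D, E}, {D} is not a superkey ({D}⁺ restricted to this set is {D, E}), so split on D -> E into {D, E} and {C, D}.
{D, E} is in BCNF.
{C, D} is in BCNF.
In {A, B, C, F, G}, {B, G} is not a superkey ({B, G}⁺ restricted to this set is {B, C, G}), so split on B, G -> C into {B, C, G} and {A, B, F, G}.
{B, C, G} is in BCNF.
{A, B, F, G} is in BCNF.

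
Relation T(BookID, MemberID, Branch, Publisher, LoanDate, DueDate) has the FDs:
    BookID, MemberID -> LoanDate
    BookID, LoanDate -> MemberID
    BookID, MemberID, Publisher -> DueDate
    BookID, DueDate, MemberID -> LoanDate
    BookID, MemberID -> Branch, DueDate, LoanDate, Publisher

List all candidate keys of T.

Attributes never on any right-hand side: {BookID} — every candidate key must contain it.
{BookID, LoanDate}⁺ = {BookID, Branch, DueDate, LoanDate, MemberID, Publisher} — all of the relation — so {BookID, LoanDate} is a candidate key.
{BookID, MemberID}⁺ = {BookID, Branch, DueDate, LoanDate, MemberID, Publisher} — all of the relation — so {BookID, MemberID} is a candidate key.
These are minimal and exhaustive — every other superkey contains one of them.

{BookID, LoanDate}, {BookID, MemberID}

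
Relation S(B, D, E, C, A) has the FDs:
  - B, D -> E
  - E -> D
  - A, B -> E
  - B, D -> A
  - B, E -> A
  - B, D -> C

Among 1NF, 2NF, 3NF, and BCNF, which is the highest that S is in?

3NF

Candidate keys: {A, B}, {B, D}, {B, E}. Prime attributes: {A, B, D, E}.
For E -> D we have {E}⁺ = {D, E}; {E} is not a superkey, so BCNF fails.
But every attribute on its right side ({D}) is prime, and the same holds for every other non-superkey FD, so 3NF still holds.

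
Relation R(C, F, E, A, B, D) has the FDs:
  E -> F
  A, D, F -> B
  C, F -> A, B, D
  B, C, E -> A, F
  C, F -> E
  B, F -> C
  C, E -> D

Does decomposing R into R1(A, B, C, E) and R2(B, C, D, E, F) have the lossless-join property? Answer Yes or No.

Common attributes: {B, C, E}; their closure is {A, B, C, D, E, F}.
This includes all of R1, so the common attributes are a superkey of R1 — the join is lossless.

Yes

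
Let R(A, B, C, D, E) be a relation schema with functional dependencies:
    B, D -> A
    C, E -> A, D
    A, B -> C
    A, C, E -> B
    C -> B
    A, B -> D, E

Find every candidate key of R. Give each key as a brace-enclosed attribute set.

{A, B}, {A, C}, {B, D}, {C, D}, {C, E}

{A, B}⁺ = {A, B, C, D, E}, which is every attribute, so {A, B} is a candidate key.
{A, C}⁺ = {A, B, C, D, E}, which is every attribute, so {A, C} is a candidate key.
{B, D}⁺ = {A, B, C, D, E}, which is every attribute, so {B, D} is a candidate key.
{C, D}⁺ = {A, B, C, D, E}, which is every attribute, so {C, D} is a candidate key.
{C, E}⁺ = {A, B, C, D, E}, which is every attribute, so {C, E} is a candidate key.
These are minimal and exhaustive — every other superkey contains one of them.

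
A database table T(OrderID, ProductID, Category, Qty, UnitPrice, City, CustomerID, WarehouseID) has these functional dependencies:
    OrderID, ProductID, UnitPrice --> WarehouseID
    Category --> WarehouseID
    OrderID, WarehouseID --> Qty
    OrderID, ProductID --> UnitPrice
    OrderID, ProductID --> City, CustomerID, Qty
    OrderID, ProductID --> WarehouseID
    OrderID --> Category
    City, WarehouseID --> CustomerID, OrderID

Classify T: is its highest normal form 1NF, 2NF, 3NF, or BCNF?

1NF

Candidate keys: {Category, City, ProductID}, {City, ProductID, WarehouseID}, {OrderID, ProductID}. Prime attributes: {Category, City, OrderID, ProductID, WarehouseID}.
Category --> WarehouseID: {Category}⁺ = {Category, WarehouseID}, which is not all of the attributes, so the left side is not a superkey — BCNF is violated.
OrderID, WarehouseID --> Qty determines the non-prime attribute {Qty} from a non-superkey — 3NF is violated.
The proper key subset {OrderID} of {OrderID, ProductID} determines non-prime {Qty}, so the relation is not even in 2NF.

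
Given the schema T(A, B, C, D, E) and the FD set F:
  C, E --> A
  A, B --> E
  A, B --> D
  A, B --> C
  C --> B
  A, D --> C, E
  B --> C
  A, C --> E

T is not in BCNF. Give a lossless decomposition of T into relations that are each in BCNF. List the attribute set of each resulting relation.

Candidate keys of the original relation: {A, B}, {A, C}, {A, D}, {B, E}, {C, E}.
{A, B, C, D, E}: {C} determines {B, C} here but is not a superkey — split on C --> B, giving {B, C} and {A, C, D, E}.
{B, C} is in BCNF.
{A, C, D, E} is in BCNF.

{A, C, D, E}; {B, C}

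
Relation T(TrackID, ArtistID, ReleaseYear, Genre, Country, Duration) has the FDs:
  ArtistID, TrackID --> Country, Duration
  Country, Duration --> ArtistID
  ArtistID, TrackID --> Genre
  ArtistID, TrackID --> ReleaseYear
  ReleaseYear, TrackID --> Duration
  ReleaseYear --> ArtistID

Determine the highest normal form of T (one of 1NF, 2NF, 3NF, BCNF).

3NF

Candidate keys: {ArtistID, TrackID}, {Country, Duration, TrackID}, {ReleaseYear, TrackID}. Prime attributes: {ArtistID, Country, Duration, ReleaseYear, TrackID}.
Country, Duration --> ArtistID: {Country, Duration}⁺ = {ArtistID, Country, Duration}, which is not all of the attributes, so the left side is not a superkey — BCNF is violated.
Its right-hand attributes {ArtistID} are all prime, as are those of every other non-superkey FD — the relation is in 3NF.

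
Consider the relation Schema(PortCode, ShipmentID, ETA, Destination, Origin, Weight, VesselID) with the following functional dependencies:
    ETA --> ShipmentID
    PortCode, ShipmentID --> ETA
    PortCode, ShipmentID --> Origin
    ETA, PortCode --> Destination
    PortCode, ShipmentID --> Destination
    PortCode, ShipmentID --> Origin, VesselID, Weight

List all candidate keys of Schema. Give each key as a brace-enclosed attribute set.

{ETA, PortCode}, {PortCode, ShipmentID}

{PortCode} never appears on the right of any FD, so every key must include it.
Closure of {ETA, PortCode} is {Destination, ETA, Origin, PortCode, ShipmentID, VesselID, Weight}, the whole schema; {ETA, PortCode} is a candidate key.
Closure of {PortCode, ShipmentID} is {Destination, ETA, Origin, PortCode, ShipmentID, VesselID, Weight}, the whole schema; {PortCode, ShipmentID} is a candidate key.
These are minimal and exhaustive — every other superkey contains one of them.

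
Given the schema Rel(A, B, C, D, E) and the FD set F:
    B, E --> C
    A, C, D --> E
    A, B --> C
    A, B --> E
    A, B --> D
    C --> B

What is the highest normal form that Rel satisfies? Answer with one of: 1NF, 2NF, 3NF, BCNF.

3NF

Candidate keys: {A, B}, {A, C}. Prime attributes: {A, B, C}.
B, E --> C breaks BCNF: {B, E}⁺ = {B, C, E}, so {B, E} is not a superkey.
Since {C} ⊆ prime attributes and every other non-superkey FD also has a prime right side, the schema is in 3NF.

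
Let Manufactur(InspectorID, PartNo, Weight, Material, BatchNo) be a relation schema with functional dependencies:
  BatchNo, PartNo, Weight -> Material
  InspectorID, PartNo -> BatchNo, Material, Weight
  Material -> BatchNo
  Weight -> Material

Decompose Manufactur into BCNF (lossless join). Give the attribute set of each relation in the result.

Candidate key of the original relation: {InspectorID, PartNo}.
Within {BatchNo, InspectorID, Material, PartNo, Weight}: {BatchNo, PartNo, Weight}⁺ ∩ {BatchNo, InspectorID, Material, PartNo, Weight} = {BatchNo, Material, PartNo, Weight}, not the whole set, so BatchNo, PartNo, Weight -> Material violates BCNF; decompose into {BatchNo, Material, PartNo, Weight} and {BatchNo, InspectorID, PartNo, Weight}.
Within {BatchNo, Material, PartNo, Weight}: {Material}⁺ ∩ {BatchNo, Material, PartNo, Weight} = {BatchNo, Material}, not the whole set, so Material -> BatchNo violates BCNF; decompose into {BatchNo, Material} and {Material, PartNo, Weight}.
{BatchNo, Material}: every determinant is a superkey — BCNF.
Within {Material, PartNo, Weight}: {Weight}⁺ ∩ {Material, PartNo, Weight} = {Material, Weight}, not the whole set, so Weight -> Material violates BCNF; decompose into {Material, Weight} and {PartNo, Weight}.
{Material, Weight}: every determinant is a superkey — BCNF.
{PartNo, Weight}: every determinant is a superkey — BCNF.
Within {BatchNo, InspectorID, PartNo, Weight}: {Weight}⁺ ∩ {BatchNo, InspectorID, PartNo, Weight} = {BatchNo, Weight}, not the whole set, so Weight -> BatchNo violates BCNF; decompose into {BatchNo, Weight} and {InspectorID, PartNo, Weight}.
{BatchNo, Weight}: every determinant is a superkey — BCNF.
{InspectorID, PartNo, Weight}: every determinant is a superkey — BCNF.

{BatchNo, Material}; {BatchNo, Weight}; {InspectorID, PartNo, Weight}; {Material, Weight}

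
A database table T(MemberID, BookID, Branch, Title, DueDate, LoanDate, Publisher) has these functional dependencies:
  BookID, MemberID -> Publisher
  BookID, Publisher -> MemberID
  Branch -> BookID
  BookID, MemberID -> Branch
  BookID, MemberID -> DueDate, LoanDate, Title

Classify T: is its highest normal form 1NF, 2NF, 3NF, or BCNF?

3NF

Candidate keys: {BookID, MemberID}, {BookID, Publisher}, {Branch, MemberID}, {Branch, Publisher}. Prime attributes: {BookID, Branch, MemberID, Publisher}.
Branch -> BookID: {Branch}⁺ = {BookID, Branch}, which is not all of the attributes, so the left side is not a superkey — BCNF is violated.
Since {BookID} ⊆ prime attributes and every other non-superkey FD also has a prime right side, the schema is in 3NF.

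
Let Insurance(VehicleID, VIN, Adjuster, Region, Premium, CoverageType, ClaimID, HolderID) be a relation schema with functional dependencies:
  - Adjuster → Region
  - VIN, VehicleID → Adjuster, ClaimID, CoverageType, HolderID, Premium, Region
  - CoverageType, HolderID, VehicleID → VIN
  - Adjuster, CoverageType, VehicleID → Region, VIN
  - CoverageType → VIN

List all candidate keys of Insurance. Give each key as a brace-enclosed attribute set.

{CoverageType, VehicleID}, {VIN, VehicleID}

{VehicleID} never appears on the right of any FD, so every key must include it.
{CoverageType, VehicleID}⁺ = {Adjuster, ClaimID, CoverageType, HolderID, Premium, Region, VIN, VehicleID} — all of the relation — so {CoverageType, VehicleID} is a candidate key.
{VIN, VehicleID}⁺ = {Adjuster, ClaimID, CoverageType, HolderID, Premium, Region, VIN, VehicleID} — all of the relation — so {VIN, VehicleID} is a candidate key.
No proper subset of any of these is a key, and no other minimal superkey exists.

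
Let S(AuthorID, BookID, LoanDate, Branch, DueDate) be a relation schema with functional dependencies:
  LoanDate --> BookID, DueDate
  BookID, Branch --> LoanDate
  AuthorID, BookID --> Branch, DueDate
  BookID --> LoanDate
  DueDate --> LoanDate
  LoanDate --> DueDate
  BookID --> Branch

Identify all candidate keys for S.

{AuthorID, BookID}, {AuthorID, DueDate}, {AuthorID, LoanDate}

Attributes never on any right-hand side: {AuthorID} — every candidate key must contain it.
{AuthorID, BookID}⁺ = {AuthorID, BookID, Branch, DueDate, LoanDate}, which is every attribute, so {AuthorID, BookID} is a candidate key.
{AuthorID, DueDate}⁺ = {AuthorID, BookID, Branch, DueDate, LoanDate}, which is every attribute, so {AuthorID, DueDate} is a candidate key.
{AuthorID, LoanDate}⁺ = {AuthorID, BookID, Branch, DueDate, LoanDate}, which is every attribute, so {AuthorID, LoanDate} is a candidate key.
No proper subset of any of these is a key, and no other minimal superkey exists.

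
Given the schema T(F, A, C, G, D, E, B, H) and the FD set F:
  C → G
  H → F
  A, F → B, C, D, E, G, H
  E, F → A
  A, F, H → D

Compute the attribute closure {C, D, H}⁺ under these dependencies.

{C, D, F, G, H}

Start with {C, D, H}.
C → G applies; add {G} → now {C, D, G, H}.
H → F applies; add {F} → now {C, D, F, G, H}.
No further FD applies.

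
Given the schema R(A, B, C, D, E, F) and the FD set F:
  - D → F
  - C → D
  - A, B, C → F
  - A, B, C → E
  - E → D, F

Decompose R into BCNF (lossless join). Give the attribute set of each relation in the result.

Candidate key of the original relation: {A, B, C}.
Within {A, B, C, D, E, F}: {D}⁺ ∩ {A, B, C, D, E, F} = {D, F}, not the whole set, so D → F violates BCNF; decompose into {D, F} and {A, B, C, D, E}.
{D, F}: every determinant is a superkey — BCNF.
Within {A, B, C, D, E}: {C}⁺ ∩ {A, B, C, D, E} = {C, D}, not the whole set, so C → D violates BCNF; decompose into {C, D} and {A, B, C, E}.
{C, D}: every determinant is a superkey — BCNF.
{A, B, C, E}: every determinant is a superkey — BCNF.

{A, B, C, E}; {C, D}; {D, F}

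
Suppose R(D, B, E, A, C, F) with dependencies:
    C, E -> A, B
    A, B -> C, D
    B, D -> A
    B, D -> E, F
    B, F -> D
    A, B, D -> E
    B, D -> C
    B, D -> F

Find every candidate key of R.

{A, B}, {B, D}, {B, F}, {C, E}

Closure of {A, B} is {A, B, C, D, E, F}, the whole schema; {A, B} is a candidate key.
Closure of {B, D} is {A, B, C, D, E, F}, the whole schema; {B, D} is a candidate key.
Closure of {B, F} is {A, B, C, D, E, F}, the whole schema; {B, F} is a candidate key.
Closure of {C, E} is {A, B, C, D, E, F}, the whole schema; {C, E} is a candidate key.
These are minimal and exhaustive — every other superkey contains one of them.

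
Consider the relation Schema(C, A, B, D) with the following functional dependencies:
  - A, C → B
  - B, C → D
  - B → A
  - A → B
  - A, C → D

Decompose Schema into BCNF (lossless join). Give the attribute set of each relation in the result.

{A, B}; {B, C, D}

Candidate keys of the original relation: {A, C}, {B, C}.
In {A, B, C, D}, {B} is not a superkey ({B}⁺ restricted to this set is {A, B}), so split on B → A into {A, B} and {B, C, D}.
{A, B}: every determinant is a superkey — BCNF.
{B, C, D}: every determinant is a superkey — BCNF.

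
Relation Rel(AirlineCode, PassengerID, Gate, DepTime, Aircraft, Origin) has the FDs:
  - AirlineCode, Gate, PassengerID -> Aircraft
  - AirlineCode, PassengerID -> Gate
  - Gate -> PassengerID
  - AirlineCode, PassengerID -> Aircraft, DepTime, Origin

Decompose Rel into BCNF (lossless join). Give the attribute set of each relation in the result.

{Aircraft, AirlineCode, DepTime, Gate, Origin}; {Gate, PassengerID}

Candidate keys of the original relation: {AirlineCode, Gate}, {AirlineCode, PassengerID}.
In {Aircraft, AirlineCode, DepTime, Gate, Origin, PassengerID}, {Gate} is not a superkey ({Gate}⁺ restricted to this set is {Gate, PassengerID}), so split on Gate -> PassengerID into {Gate, PassengerID} and {Aircraft, AirlineCode, DepTime, Gate, Origin}.
{Gate, PassengerID} is in BCNF.
{Aircraft, AirlineCode, DepTime, Gate, Origin} is in BCNF.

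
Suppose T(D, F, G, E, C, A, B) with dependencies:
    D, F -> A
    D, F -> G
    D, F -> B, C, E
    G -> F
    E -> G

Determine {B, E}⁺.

{B, E, F, G}

Start with {B, E}.
E -> G applies; add {G} → now {B, E, G}.
G -> F applies; add {F} → now {B, E, F, G}.
No further FD applies.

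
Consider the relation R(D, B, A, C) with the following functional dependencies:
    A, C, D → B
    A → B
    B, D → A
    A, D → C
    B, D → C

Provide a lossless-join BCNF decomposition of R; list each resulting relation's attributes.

{A, B}; {A, C, D}

Candidate keys of the original relation: {A, D}, {B, D}.
Within {A, B, C, D}: {A}⁺ ∩ {A, B, C, D} = {A, B}, not the whole set, so A → B violates BCNF; decompose into {A, B} and {A, C, D}.
{A, B}: every determinant is a superkey — BCNF.
{A, C, D}: every determinant is a superkey — BCNF.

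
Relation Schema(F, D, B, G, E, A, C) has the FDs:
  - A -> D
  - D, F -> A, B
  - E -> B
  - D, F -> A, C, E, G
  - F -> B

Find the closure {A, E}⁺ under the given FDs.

{A, B, D, E}

Start with {A, E}.
A -> D applies; add {D} → now {A, D, E}.
E -> B applies; add {B} → now {A, B, D, E}.
No further FD applies.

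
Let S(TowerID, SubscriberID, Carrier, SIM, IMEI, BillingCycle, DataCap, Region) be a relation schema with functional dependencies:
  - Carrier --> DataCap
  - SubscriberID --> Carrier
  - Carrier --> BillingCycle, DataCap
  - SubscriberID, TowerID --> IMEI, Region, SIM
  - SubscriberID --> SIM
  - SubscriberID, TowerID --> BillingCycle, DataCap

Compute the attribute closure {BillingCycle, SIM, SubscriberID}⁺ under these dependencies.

{BillingCycle, Carrier, DataCap, SIM, SubscriberID}

Start with {BillingCycle, SIM, SubscriberID}.
SubscriberID --> Carrier applies; add {Carrier} → now {BillingCycle, Carrier, SIM, SubscriberID}.
Carrier --> BillingCycle, DataCap applies; add {DataCap} → now {BillingCycle, Carrier, DataCap, SIM, SubscriberID}.
No further FD applies.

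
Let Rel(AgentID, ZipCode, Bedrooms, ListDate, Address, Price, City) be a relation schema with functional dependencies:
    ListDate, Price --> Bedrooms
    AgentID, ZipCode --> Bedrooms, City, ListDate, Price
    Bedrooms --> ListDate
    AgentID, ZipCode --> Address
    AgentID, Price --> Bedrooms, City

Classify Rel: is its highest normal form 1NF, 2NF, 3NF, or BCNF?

2NF

Candidate key: {AgentID, ZipCode}. Prime attributes: {AgentID, ZipCode}.
ListDate, Price --> Bedrooms: {ListDate, Price}⁺ = {Bedrooms, ListDate, Price}, which is not all of the attributes, so the left side is not a superkey — BCNF is violated.
ListDate, Price --> Bedrooms determines the non-prime attribute {Bedrooms} from a non-superkey — 3NF is violated.
No proper subset of a key has a non-prime attribute in its closure, so there is no partial dependency; 2NF holds.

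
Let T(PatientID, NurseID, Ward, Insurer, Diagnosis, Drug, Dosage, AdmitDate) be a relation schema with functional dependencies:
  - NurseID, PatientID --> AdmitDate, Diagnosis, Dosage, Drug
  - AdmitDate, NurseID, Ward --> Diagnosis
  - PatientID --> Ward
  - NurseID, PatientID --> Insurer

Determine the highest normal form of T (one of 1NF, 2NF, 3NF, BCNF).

Candidate key: {NurseID, PatientID}. Prime attributes: {NurseID, PatientID}.
AdmitDate, NurseID, Ward --> Diagnosis: {AdmitDate, NurseID, Ward}⁺ = {AdmitDate, Diagnosis, NurseID, Ward}, which is not all of the attributes, so the left side is not a superkey — BCNF is violated.
AdmitDate, NurseID, Ward --> Diagnosis determines the non-prime attribute {Diagnosis} from a non-superkey — 3NF is violated.
The proper key subset {PatientID} of {NurseID, PatientID} determines non-prime {Ward}, so the relation is not even in 2NF.

1NF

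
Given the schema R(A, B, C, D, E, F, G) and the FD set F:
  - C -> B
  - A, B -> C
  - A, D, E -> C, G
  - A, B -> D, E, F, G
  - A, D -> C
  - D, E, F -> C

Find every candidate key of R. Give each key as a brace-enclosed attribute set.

No FD produces {A}, so it must be in every candidate key.
{A, B} is a candidate key since {A, B}⁺ = {A, B, C, D, E, F, G} covers every attribute.
{A, C} is a candidate key since {A, C}⁺ = {A, B, C, D, E, F, G} covers every attribute.
{A, D} is a candidate key since {A, D}⁺ = {A, B, C, D, E, F, G} covers every attribute.
These are minimal and exhaustive — every other superkey contains one of them.

{A, B}, {A, C}, {A, D}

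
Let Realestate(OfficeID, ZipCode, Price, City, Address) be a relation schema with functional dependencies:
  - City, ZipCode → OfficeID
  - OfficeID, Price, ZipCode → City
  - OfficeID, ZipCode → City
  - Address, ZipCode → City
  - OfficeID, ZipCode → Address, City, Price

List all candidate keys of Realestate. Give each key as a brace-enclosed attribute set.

{Address, ZipCode}, {City, ZipCode}, {OfficeID, ZipCode}

{ZipCode} never appears on the right of any FD, so every key must include it.
{Address, ZipCode}⁺ = {Address, City, OfficeID, Price, ZipCode}, which is every attribute, so {Address, ZipCode} is a candidate key.
{City, ZipCode}⁺ = {Address, City, OfficeID, Price, ZipCode}, which is every attribute, so {City, ZipCode} is a candidate key.
{OfficeID, ZipCode}⁺ = {Address, City, OfficeID, Price, ZipCode}, which is every attribute, so {OfficeID, ZipCode} is a candidate key.
Any other superkey properly contains one of these, so there are no further candidate keys.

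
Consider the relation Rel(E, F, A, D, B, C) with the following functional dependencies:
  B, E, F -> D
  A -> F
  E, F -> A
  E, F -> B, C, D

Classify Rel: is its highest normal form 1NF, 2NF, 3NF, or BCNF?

Candidate keys: {A, E}, {E, F}. Prime attributes: {A, E, F}.
For A -> F we have {A}⁺ = {A, F}; {A} is not a superkey, so BCNF fails.
Since {F} ⊆ prime attributes and every other non-superkey FD also has a prime right side, the schema is in 3NF.

3NF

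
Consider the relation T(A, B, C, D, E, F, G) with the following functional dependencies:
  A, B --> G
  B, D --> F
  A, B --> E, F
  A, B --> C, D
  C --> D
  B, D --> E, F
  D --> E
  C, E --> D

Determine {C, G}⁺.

Start with {C, G}.
C --> D applies; add {D} → now {C, D, G}.
D --> E applies; add {E} → now {C, D, E, G}.
No further FD applies.

{C, D, E, G}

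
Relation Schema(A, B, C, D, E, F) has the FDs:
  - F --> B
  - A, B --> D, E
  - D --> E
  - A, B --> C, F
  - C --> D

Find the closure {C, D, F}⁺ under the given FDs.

Start with {C, D, F}.
F --> B applies; add {B} → now {B, C, D, F}.
D --> E applies; add {E} → now {B, C, D, E, F}.
No further FD applies.

{B, C, D, E, F}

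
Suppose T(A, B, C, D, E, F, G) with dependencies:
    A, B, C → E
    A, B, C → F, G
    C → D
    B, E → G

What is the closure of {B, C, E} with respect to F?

Start with {B, C, E}.
C → D applies; add {D} → now {B, C, D, E}.
B, E → G applies; add {G} → now {B, C, D, E, G}.
No further FD applies.

{B, C, D, E, G}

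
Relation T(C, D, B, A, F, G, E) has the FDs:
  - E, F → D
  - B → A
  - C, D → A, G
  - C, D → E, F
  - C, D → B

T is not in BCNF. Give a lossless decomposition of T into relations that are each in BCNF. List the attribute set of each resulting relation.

Candidate keys of the original relation: {C, D}, {C, E, F}.
In {A, B, C, D, E, F, G}, {E, F} is not a superkey ({E, F}⁺ restricted to this set is {D, E, F}), so split on E, F → D into {D, E, F} and {A, B, C, E, F, G}.
{D, E, F} is in BCNF.
In {A, B, C, E, F, G}, {B} is not a superkey ({B}⁺ restricted to this set is {A, B}), so split on B → A into {A, B} and {B, C, E, F, G}.
{A, B} is in BCNF.
{B, C, E, F, G} is in BCNF.

{A, B}; {B, C, E, F, G}; {D, E, F}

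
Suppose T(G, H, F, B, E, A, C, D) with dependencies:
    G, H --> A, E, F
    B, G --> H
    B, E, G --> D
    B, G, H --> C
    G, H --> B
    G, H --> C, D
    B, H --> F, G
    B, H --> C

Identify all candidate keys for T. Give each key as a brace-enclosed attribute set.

{B, G}⁺ = {A, B, C, D, E, F, G, H}, which is every attribute, so {B, G} is a candidate key.
{B, H}⁺ = {A, B, C, D, E, F, G, H}, which is every attribute, so {B, H} is a candidate key.
{G, H}⁺ = {A, B, C, D, E, F, G, H}, which is every attribute, so {G, H} is a candidate key.
No proper subset of any of these is a key, and no other minimal superkey exists.

{B, G}, {B, H}, {G, H}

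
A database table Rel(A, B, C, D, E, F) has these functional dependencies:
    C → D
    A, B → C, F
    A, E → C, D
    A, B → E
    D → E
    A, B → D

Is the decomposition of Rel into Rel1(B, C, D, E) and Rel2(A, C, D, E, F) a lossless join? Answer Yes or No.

The shared attributes are {C, D, E} and {C, D, E}⁺ = {C, D, E}.
The closure covers neither Rel1 nor Rel2 entirely; the join is not lossless.

No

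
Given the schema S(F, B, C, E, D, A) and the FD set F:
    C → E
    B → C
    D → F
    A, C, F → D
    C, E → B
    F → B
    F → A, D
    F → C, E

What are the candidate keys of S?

{D}, {F}

{D} is a candidate key since {D}⁺ = {A, B, C, D, E, F} covers every attribute.
{F} is a candidate key since {F}⁺ = {A, B, C, D, E, F} covers every attribute.
These are minimal and exhaustive — every other superkey contains one of them.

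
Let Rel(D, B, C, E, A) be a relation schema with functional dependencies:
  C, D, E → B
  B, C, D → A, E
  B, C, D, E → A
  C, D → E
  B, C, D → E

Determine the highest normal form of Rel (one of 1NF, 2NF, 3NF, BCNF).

Candidate key: {C, D}. Prime attributes: {C, D}.
The left-hand side of every FD is a superkey, so BCNF is satisfied.

BCNF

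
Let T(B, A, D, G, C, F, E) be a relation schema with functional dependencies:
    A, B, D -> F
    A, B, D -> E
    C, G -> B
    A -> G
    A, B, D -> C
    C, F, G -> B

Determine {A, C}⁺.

Start with {A, C}.
A -> G applies; add {G} → now {A, C, G}.
C, G -> B applies; add {B} → now {A, B, C, G}.
No further FD applies.

{A, B, C, G}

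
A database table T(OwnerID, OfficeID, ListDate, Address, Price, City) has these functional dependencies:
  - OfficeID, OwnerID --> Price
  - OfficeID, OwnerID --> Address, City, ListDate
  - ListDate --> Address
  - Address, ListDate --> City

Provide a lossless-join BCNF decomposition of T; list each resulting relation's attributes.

{Address, City, ListDate}; {ListDate, OfficeID, OwnerID, Price}

Candidate key of the original relation: {OfficeID, OwnerID}.
Within {Address, City, ListDate, OfficeID, OwnerID, Price}: {ListDate}⁺ ∩ {Address, City, ListDate, OfficeID, OwnerID, Price} = {Address, City, ListDate}, not the whole set, so ListDate --> Address, City violates BCNF; decompose into {Address, City, ListDate} and {ListDate, OfficeID, OwnerID, Price}.
{Address, City, ListDate} has no BCNF violation.
{ListDate, OfficeID, OwnerID, Price} has no BCNF violation.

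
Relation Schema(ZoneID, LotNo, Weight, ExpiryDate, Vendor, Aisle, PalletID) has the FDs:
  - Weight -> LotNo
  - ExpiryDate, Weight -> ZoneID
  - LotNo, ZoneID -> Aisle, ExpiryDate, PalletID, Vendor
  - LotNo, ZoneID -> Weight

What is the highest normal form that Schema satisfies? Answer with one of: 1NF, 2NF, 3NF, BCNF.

Candidate keys: {ExpiryDate, Weight}, {LotNo, ZoneID}, {Weight, ZoneID}. Prime attributes: {ExpiryDate, LotNo, Weight, ZoneID}.
Weight -> LotNo breaks BCNF: {Weight}⁺ = {LotNo, Weight}, so {Weight} is not a superkey.
But every attribute on its right side ({LotNo}) is prime, and the same holds for every other non-superkey FD, so 3NF still holds.

3NF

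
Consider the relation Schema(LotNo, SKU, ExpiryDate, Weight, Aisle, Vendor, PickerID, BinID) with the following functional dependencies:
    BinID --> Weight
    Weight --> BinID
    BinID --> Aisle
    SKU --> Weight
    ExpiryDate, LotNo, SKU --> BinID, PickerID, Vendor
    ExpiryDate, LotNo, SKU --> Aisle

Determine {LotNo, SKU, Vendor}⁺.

Start with {LotNo, SKU, Vendor}.
SKU --> Weight applies; add {Weight} → now {LotNo, SKU, Vendor, Weight}.
Weight --> BinID applies; add {BinID} → now {BinID, LotNo, SKU, Vendor, Weight}.
BinID --> Aisle applies; add {Aisle} → now {Aisle, BinID, LotNo, SKU, Vendor, Weight}.
No further FD applies.

{Aisle, BinID, LotNo, SKU, Vendor, Weight}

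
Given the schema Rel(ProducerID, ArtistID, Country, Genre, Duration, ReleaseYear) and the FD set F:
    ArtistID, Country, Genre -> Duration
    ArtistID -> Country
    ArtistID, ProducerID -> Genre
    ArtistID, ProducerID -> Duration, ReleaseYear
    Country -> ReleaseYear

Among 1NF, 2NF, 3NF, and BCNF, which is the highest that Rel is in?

Candidate key: {ArtistID, ProducerID}. Prime attributes: {ArtistID, ProducerID}.
For ArtistID, Country, Genre -> Duration we have {ArtistID, Country, Genre}⁺ = {ArtistID, Country, Duration, Genre, ReleaseYear}; {ArtistID, Country, Genre} is not a superkey, so BCNF fails.
ArtistID, Country, Genre -> Duration has non-prime {Duration} on the right and a non-superkey on the left, so 3NF fails.
The proper key subset {ArtistID} of {ArtistID, ProducerID} determines non-prime {Country, ReleaseYear}, so the relation is not even in 2NF.

1NF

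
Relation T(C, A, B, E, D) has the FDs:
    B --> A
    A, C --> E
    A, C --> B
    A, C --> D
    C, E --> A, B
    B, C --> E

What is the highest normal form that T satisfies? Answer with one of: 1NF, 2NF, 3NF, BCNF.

3NF

Candidate keys: {A, C}, {B, C}, {C, E}. Prime attributes: {A, B, C, E}.
B --> A breaks BCNF: {B}⁺ = {A, B}, so {B} is not a superkey.
Since {A} ⊆ prime attributes and every other non-superkey FD also has a prime right side, the schema is in 3NF.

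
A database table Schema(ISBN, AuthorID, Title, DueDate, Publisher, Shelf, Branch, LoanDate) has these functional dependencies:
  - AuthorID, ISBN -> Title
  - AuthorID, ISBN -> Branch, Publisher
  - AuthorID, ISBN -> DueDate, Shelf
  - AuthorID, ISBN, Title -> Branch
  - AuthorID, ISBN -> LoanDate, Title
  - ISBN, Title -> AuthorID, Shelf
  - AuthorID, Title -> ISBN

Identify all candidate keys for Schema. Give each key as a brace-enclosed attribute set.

Closure of {AuthorID, ISBN} is {AuthorID, Branch, DueDate, ISBN, LoanDate, Publisher, Shelf, Title}, the whole schema; {AuthorID, ISBN} is a candidate key.
Closure of {AuthorID, Title} is {AuthorID, Branch, DueDate, ISBN, LoanDate, Publisher, Shelf, Title}, the whole schema; {AuthorID, Title} is a candidate key.
Closure of {ISBN, Title} is {AuthorID, Branch, DueDate, ISBN, LoanDate, Publisher, Shelf, Title}, the whole schema; {ISBN, Title} is a candidate key.
Any other superkey properly contains one of these, so there are no further candidate keys.

{AuthorID, ISBN}, {AuthorID, Title}, {ISBN, Title}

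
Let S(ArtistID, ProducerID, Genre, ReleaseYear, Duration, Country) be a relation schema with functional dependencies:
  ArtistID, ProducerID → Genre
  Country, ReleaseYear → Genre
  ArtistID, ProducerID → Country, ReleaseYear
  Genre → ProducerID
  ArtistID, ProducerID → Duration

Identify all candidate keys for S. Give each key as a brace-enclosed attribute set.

{ArtistID, Country, ReleaseYear}, {ArtistID, Genre}, {ArtistID, ProducerID}

No FD produces {ArtistID}, so it must be in every candidate key.
Closure of {ArtistID, Genre} is {ArtistID, Country, Duration, Genre, ProducerID, ReleaseYear}, the whole schema; {ArtistID, Genre} is a candidate key.
Closure of {ArtistID, ProducerID} is {ArtistID, Country, Duration, Genre, ProducerID, ReleaseYear}, the whole schema; {ArtistID, ProducerID} is a candidate key.
Closure of {ArtistID, Country, ReleaseYear} is {ArtistID, Country, Duration, Genre, ProducerID, ReleaseYear}, the whole schema; {ArtistID, Country, ReleaseYear} is a candidate key.
No proper subset of any of these is a key, and no other minimal superkey exists.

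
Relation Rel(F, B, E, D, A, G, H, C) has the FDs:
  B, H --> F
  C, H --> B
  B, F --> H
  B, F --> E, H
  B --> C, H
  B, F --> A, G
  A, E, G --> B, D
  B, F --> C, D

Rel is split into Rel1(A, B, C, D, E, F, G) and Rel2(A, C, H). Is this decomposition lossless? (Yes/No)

The shared attributes are {A, C} and {A, C}⁺ = {A, C}.
Rel1 ⊄ {A, C} and Rel2 ⊄ {A, C}, so the split is lossy.

No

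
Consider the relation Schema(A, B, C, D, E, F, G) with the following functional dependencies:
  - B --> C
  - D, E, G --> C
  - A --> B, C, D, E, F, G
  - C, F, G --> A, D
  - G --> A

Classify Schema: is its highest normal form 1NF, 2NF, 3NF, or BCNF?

2NF

Candidate keys: {A}, {G}. Prime attributes: {A, G}.
B --> C: {B}⁺ = {B, C}, which is not all of the attributes, so the left side is not a superkey — BCNF is violated.
Because {C} is non-prime and the left side of B --> C is not a superkey, the relation is not in 3NF.
Every candidate key is a single attribute, so no partial dependency is possible; 2NF holds.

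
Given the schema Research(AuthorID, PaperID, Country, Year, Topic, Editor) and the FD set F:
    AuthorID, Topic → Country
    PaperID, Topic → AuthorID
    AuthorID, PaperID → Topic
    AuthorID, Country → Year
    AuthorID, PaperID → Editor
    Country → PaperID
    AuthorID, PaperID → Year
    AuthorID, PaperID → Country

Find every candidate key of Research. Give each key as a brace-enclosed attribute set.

{AuthorID, Country}, {AuthorID, PaperID}, {AuthorID, Topic}, {Country, Topic}, {PaperID, Topic}

{AuthorID, Country} is a candidate key since {AuthorID, Country}⁺ = {AuthorID, Country, Editor, PaperID, Topic, Year} covers every attribute.
{AuthorID, PaperID} is a candidate key since {AuthorID, PaperID}⁺ = {AuthorID, Country, Editor, PaperID, Topic, Year} covers every attribute.
{AuthorID, Topic} is a candidate key since {AuthorID, Topic}⁺ = {AuthorID, Country, Editor, PaperID, Topic, Year} covers every attribute.
{Country, Topic} is a candidate key since {Country, Topic}⁺ = {AuthorID, Country, Editor, PaperID, Topic, Year} covers every attribute.
{PaperID, Topic} is a candidate key since {PaperID, Topic}⁺ = {AuthorID, Country, Editor, PaperID, Topic, Year} covers every attribute.
No proper subset of any of these is a key, and no other minimal superkey exists.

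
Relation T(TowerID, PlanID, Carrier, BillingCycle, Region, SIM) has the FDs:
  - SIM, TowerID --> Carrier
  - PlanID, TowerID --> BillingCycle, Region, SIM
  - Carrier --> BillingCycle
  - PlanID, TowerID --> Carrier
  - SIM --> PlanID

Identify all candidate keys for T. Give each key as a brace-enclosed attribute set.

{PlanID, TowerID}, {SIM, TowerID}

No FD produces {TowerID}, so it must be in every candidate key.
{PlanID, TowerID} is a candidate key since {PlanID, TowerID}⁺ = {BillingCycle, Carrier, PlanID, Region, SIM, TowerID} covers every attribute.
{SIM, TowerID} is a candidate key since {SIM, TowerID}⁺ = {BillingCycle, Carrier, PlanID, Region, SIM, TowerID} covers every attribute.
Any other superkey properly contains one of these, so there are no further candidate keys.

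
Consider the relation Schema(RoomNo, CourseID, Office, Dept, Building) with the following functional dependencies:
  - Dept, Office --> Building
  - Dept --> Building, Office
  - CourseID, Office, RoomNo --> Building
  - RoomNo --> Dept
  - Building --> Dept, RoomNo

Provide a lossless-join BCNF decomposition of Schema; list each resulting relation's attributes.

Candidate keys of the original relation: {Building, CourseID}, {CourseID, Dept}, {CourseID, RoomNo}.
In {Building, CourseID, Dept, Office, RoomNo}, {Dept, Office} is not a superkey ({Dept, Office}⁺ restricted to this set is {Building, Dept, Office, RoomNo}), so split on Dept, Office --> Building, RoomNo into {Building, Dept, Office, RoomNo} and {CourseID, Dept, Office}.
{Building, Dept, Office, RoomNo} is in BCNF.
In {CourseID, Dept, Office}, {Dept} is not a superkey ({Dept}⁺ restricted to this set is {Dept, Office}), so split on Dept --> Office into {Dept, Office} and {CourseID, Dept}.
{Dept, Office} is in BCNF.
{CourseID, Dept} is in BCNF.

{Building, Dept, Office, RoomNo}; {CourseID, Dept}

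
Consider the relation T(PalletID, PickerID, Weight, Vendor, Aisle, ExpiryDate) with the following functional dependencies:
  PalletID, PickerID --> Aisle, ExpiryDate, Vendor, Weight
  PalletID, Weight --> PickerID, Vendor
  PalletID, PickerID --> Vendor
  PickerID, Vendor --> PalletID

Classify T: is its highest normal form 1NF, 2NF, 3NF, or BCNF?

Candidate keys: {PalletID, PickerID}, {PalletID, Weight}, {PickerID, Vendor}. Prime attributes: {PalletID, PickerID, Vendor, Weight}.
Every FD has a superkey on the left, so the relation is in BCNF.

BCNF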